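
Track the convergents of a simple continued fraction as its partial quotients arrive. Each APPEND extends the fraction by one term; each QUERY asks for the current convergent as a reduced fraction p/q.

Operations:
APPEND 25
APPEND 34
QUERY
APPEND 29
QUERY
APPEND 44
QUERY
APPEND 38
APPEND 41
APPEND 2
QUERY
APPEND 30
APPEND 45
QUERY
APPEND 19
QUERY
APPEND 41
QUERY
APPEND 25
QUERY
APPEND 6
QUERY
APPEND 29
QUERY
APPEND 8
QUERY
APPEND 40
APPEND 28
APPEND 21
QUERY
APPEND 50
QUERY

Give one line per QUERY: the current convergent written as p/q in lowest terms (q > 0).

APPEND 25: p_0 = 25·1 + 0 = 25, q_0 = 25·0 + 1 = 1 → 25/1
APPEND 34: p_1 = 34·25 + 1 = 851, q_1 = 34·1 + 0 = 34 → 851/34
APPEND 29: p_2 = 29·851 + 25 = 24704, q_2 = 29·34 + 1 = 987 → 24704/987
APPEND 44: p_3 = 44·24704 + 851 = 1087827, q_3 = 44·987 + 34 = 43462 → 1087827/43462
APPEND 38: p_4 = 38·1087827 + 24704 = 41362130, q_4 = 38·43462 + 987 = 1652543 → 41362130/1652543
APPEND 41: p_5 = 41·41362130 + 1087827 = 1696935157, q_5 = 41·1652543 + 43462 = 67797725 → 1696935157/67797725
APPEND 2: p_6 = 2·1696935157 + 41362130 = 3435232444, q_6 = 2·67797725 + 1652543 = 137247993 → 3435232444/137247993
APPEND 30: p_7 = 30·3435232444 + 1696935157 = 104753908477, q_7 = 30·137247993 + 67797725 = 4185237515 → 104753908477/4185237515
APPEND 45: p_8 = 45·104753908477 + 3435232444 = 4717361113909, q_8 = 45·4185237515 + 137247993 = 188472936168 → 4717361113909/188472936168
APPEND 19: p_9 = 19·4717361113909 + 104753908477 = 89734615072748, q_9 = 19·188472936168 + 4185237515 = 3585171024707 → 89734615072748/3585171024707
APPEND 41: p_10 = 41·89734615072748 + 4717361113909 = 3683836579096577, q_10 = 41·3585171024707 + 188472936168 = 147180484949155 → 3683836579096577/147180484949155
APPEND 25: p_11 = 25·3683836579096577 + 89734615072748 = 92185649092487173, q_11 = 25·147180484949155 + 3585171024707 = 3683097294753582 → 92185649092487173/3683097294753582
APPEND 6: p_12 = 6·92185649092487173 + 3683836579096577 = 556797731134019615, q_12 = 6·3683097294753582 + 147180484949155 = 22245764253470647 → 556797731134019615/22245764253470647
APPEND 29: p_13 = 29·556797731134019615 + 92185649092487173 = 16239319851979056008, q_13 = 29·22245764253470647 + 3683097294753582 = 648810260645402345 → 16239319851979056008/648810260645402345
APPEND 8: p_14 = 8·16239319851979056008 + 556797731134019615 = 130471356546966467679, q_14 = 8·648810260645402345 + 22245764253470647 = 5212727849416689407 → 130471356546966467679/5212727849416689407
APPEND 40: p_15 = 40·130471356546966467679 + 16239319851979056008 = 5235093581730637763168, q_15 = 40·5212727849416689407 + 648810260645402345 = 209157924237312978625 → 5235093581730637763168/209157924237312978625
APPEND 28: p_16 = 28·5235093581730637763168 + 130471356546966467679 = 146713091645004823836383, q_16 = 28·209157924237312978625 + 5212727849416689407 = 5861634606494180090907 → 146713091645004823836383/5861634606494180090907
APPEND 21: p_17 = 21·146713091645004823836383 + 5235093581730637763168 = 3086210018126831938327211, q_17 = 21·5861634606494180090907 + 209157924237312978625 = 123303484660615094887672 → 3086210018126831938327211/123303484660615094887672
APPEND 50: p_18 = 50·3086210018126831938327211 + 146713091645004823836383 = 154457213997986601740196933, q_18 = 50·123303484660615094887672 + 5861634606494180090907 = 6171035867637248924474507 → 154457213997986601740196933/6171035867637248924474507

851/34
24704/987
1087827/43462
3435232444/137247993
4717361113909/188472936168
89734615072748/3585171024707
3683836579096577/147180484949155
92185649092487173/3683097294753582
556797731134019615/22245764253470647
16239319851979056008/648810260645402345
130471356546966467679/5212727849416689407
3086210018126831938327211/123303484660615094887672
154457213997986601740196933/6171035867637248924474507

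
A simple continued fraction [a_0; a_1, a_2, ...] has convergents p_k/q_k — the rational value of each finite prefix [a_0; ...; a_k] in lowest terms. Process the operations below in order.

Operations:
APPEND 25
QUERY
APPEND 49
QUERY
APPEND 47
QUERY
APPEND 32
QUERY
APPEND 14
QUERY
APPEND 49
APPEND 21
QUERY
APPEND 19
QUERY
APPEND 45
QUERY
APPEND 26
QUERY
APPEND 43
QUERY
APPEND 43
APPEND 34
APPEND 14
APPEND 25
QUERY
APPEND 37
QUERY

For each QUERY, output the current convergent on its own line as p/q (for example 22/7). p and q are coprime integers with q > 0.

APPEND 25: p_0 = 25·1 + 0 = 25, q_0 = 25·0 + 1 = 1 → 25/1
APPEND 49: p_1 = 49·25 + 1 = 1226, q_1 = 49·1 + 0 = 49 → 1226/49
APPEND 47: p_2 = 47·1226 + 25 = 57647, q_2 = 47·49 + 1 = 2304 → 57647/2304
APPEND 32: p_3 = 32·57647 + 1226 = 1845930, q_3 = 32·2304 + 49 = 73777 → 1845930/73777
APPEND 14: p_4 = 14·1845930 + 57647 = 25900667, q_4 = 14·73777 + 2304 = 1035182 → 25900667/1035182
APPEND 49: p_5 = 49·25900667 + 1845930 = 1270978613, q_5 = 49·1035182 + 73777 = 50797695 → 1270978613/50797695
APPEND 21: p_6 = 21·1270978613 + 25900667 = 26716451540, q_6 = 21·50797695 + 1035182 = 1067786777 → 26716451540/1067786777
APPEND 19: p_7 = 19·26716451540 + 1270978613 = 508883557873, q_7 = 19·1067786777 + 50797695 = 20338746458 → 508883557873/20338746458
APPEND 45: p_8 = 45·508883557873 + 26716451540 = 22926476555825, q_8 = 45·20338746458 + 1067786777 = 916311377387 → 22926476555825/916311377387
APPEND 26: p_9 = 26·22926476555825 + 508883557873 = 596597274009323, q_9 = 26·916311377387 + 20338746458 = 23844434558520 → 596597274009323/23844434558520
APPEND 43: p_10 = 43·596597274009323 + 22926476555825 = 25676609258956714, q_10 = 43·23844434558520 + 916311377387 = 1026226997393747 → 25676609258956714/1026226997393747
APPEND 43: p_11 = 43·25676609258956714 + 596597274009323 = 1104690795409148025, q_11 = 43·1026226997393747 + 23844434558520 = 44151605322489641 → 1104690795409148025/44151605322489641
APPEND 34: p_12 = 34·1104690795409148025 + 25676609258956714 = 37585163653169989564, q_12 = 34·44151605322489641 + 1026226997393747 = 1502180807962041541 → 37585163653169989564/1502180807962041541
APPEND 14: p_13 = 14·37585163653169989564 + 1104690795409148025 = 527296981939789001921, q_13 = 14·1502180807962041541 + 44151605322489641 = 21074682916791071215 → 527296981939789001921/21074682916791071215
APPEND 25: p_14 = 25·527296981939789001921 + 37585163653169989564 = 13220009712147895037589, q_14 = 25·21074682916791071215 + 1502180807962041541 = 528369253727738821916 → 13220009712147895037589/528369253727738821916
APPEND 37: p_15 = 37·13220009712147895037589 + 527296981939789001921 = 489667656331411905392714, q_15 = 37·528369253727738821916 + 21074682916791071215 = 19570737070843127482107 → 489667656331411905392714/19570737070843127482107

25/1
1226/49
57647/2304
1845930/73777
25900667/1035182
26716451540/1067786777
508883557873/20338746458
22926476555825/916311377387
596597274009323/23844434558520
25676609258956714/1026226997393747
13220009712147895037589/528369253727738821916
489667656331411905392714/19570737070843127482107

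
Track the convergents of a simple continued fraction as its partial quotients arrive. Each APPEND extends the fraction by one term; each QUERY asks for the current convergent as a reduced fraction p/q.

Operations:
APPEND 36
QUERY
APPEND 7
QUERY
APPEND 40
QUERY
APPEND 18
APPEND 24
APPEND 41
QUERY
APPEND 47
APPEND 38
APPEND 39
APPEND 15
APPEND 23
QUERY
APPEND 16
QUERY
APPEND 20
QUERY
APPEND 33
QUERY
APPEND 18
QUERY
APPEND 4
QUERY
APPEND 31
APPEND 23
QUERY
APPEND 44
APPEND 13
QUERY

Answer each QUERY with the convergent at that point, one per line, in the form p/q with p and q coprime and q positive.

APPEND 36: p_0 = 36·1 + 0 = 36, q_0 = 36·0 + 1 = 1 → 36/1
APPEND 7: p_1 = 7·36 + 1 = 253, q_1 = 7·1 + 0 = 7 → 253/7
APPEND 40: p_2 = 40·253 + 36 = 10156, q_2 = 40·7 + 1 = 281 → 10156/281
APPEND 18: p_3 = 18·10156 + 253 = 183061, q_3 = 18·281 + 7 = 5065 → 183061/5065
APPEND 24: p_4 = 24·183061 + 10156 = 4403620, q_4 = 24·5065 + 281 = 121841 → 4403620/121841
APPEND 41: p_5 = 41·4403620 + 183061 = 180731481, q_5 = 41·121841 + 5065 = 5000546 → 180731481/5000546
APPEND 47: p_6 = 47·180731481 + 4403620 = 8498783227, q_6 = 47·5000546 + 121841 = 235147503 → 8498783227/235147503
APPEND 38: p_7 = 38·8498783227 + 180731481 = 323134494107, q_7 = 38·235147503 + 5000546 = 8940605660 → 323134494107/8940605660
APPEND 39: p_8 = 39·323134494107 + 8498783227 = 12610744053400, q_8 = 39·8940605660 + 235147503 = 348918768243 → 12610744053400/348918768243
APPEND 15: p_9 = 15·12610744053400 + 323134494107 = 189484295295107, q_9 = 15·348918768243 + 8940605660 = 5242722129305 → 189484295295107/5242722129305
APPEND 23: p_10 = 23·189484295295107 + 12610744053400 = 4370749535840861, q_10 = 23·5242722129305 + 348918768243 = 120931527742258 → 4370749535840861/120931527742258
APPEND 16: p_11 = 16·4370749535840861 + 189484295295107 = 70121476868748883, q_11 = 16·120931527742258 + 5242722129305 = 1940147166005433 → 70121476868748883/1940147166005433
APPEND 20: p_12 = 20·70121476868748883 + 4370749535840861 = 1406800286910818521, q_12 = 20·1940147166005433 + 120931527742258 = 38923874847850918 → 1406800286910818521/38923874847850918
APPEND 33: p_13 = 33·1406800286910818521 + 70121476868748883 = 46494530944925760076, q_13 = 33·38923874847850918 + 1940147166005433 = 1286428017145085727 → 46494530944925760076/1286428017145085727
APPEND 18: p_14 = 18·46494530944925760076 + 1406800286910818521 = 838308357295574499889, q_14 = 18·1286428017145085727 + 38923874847850918 = 23194628183459394004 → 838308357295574499889/23194628183459394004
APPEND 4: p_15 = 4·838308357295574499889 + 46494530944925760076 = 3399727960127223759632, q_15 = 4·23194628183459394004 + 1286428017145085727 = 94064940750982661743 → 3399727960127223759632/94064940750982661743
APPEND 31: p_16 = 31·3399727960127223759632 + 838308357295574499889 = 106229875121239511048481, q_16 = 31·94064940750982661743 + 23194628183459394004 = 2939207791463921908037 → 106229875121239511048481/2939207791463921908037
APPEND 23: p_17 = 23·106229875121239511048481 + 3399727960127223759632 = 2446686855748635977874695, q_17 = 23·2939207791463921908037 + 94064940750982661743 = 67695844144421186546594 → 2446686855748635977874695/67695844144421186546594
APPEND 44: p_18 = 44·2446686855748635977874695 + 106229875121239511048481 = 107760451528061222537535061, q_18 = 44·67695844144421186546594 + 2939207791463921908037 = 2981556350145996129958173 → 107760451528061222537535061/2981556350145996129958173
APPEND 13: p_19 = 13·107760451528061222537535061 + 2446686855748635977874695 = 1403332556720544528965830488, q_19 = 13·2981556350145996129958173 + 67695844144421186546594 = 38827928396042370876002843 → 1403332556720544528965830488/38827928396042370876002843

36/1
253/7
10156/281
180731481/5000546
4370749535840861/120931527742258
70121476868748883/1940147166005433
1406800286910818521/38923874847850918
46494530944925760076/1286428017145085727
838308357295574499889/23194628183459394004
3399727960127223759632/94064940750982661743
2446686855748635977874695/67695844144421186546594
1403332556720544528965830488/38827928396042370876002843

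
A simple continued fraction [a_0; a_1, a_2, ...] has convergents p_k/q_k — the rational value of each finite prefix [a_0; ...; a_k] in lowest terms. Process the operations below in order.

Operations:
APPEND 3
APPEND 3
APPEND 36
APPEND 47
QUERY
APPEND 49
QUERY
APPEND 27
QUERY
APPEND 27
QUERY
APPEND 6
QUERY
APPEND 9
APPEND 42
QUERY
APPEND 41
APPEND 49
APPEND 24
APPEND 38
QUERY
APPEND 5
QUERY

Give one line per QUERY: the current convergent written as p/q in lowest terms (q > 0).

APPEND 3: p_0 = 3·1 + 0 = 3, q_0 = 3·0 + 1 = 1 → 3/1
APPEND 3: p_1 = 3·3 + 1 = 10, q_1 = 3·1 + 0 = 3 → 10/3
APPEND 36: p_2 = 36·10 + 3 = 363, q_2 = 36·3 + 1 = 109 → 363/109
APPEND 47: p_3 = 47·363 + 10 = 17071, q_3 = 47·109 + 3 = 5126 → 17071/5126
APPEND 49: p_4 = 49·17071 + 363 = 836842, q_4 = 49·5126 + 109 = 251283 → 836842/251283
APPEND 27: p_5 = 27·836842 + 17071 = 22611805, q_5 = 27·251283 + 5126 = 6789767 → 22611805/6789767
APPEND 27: p_6 = 27·22611805 + 836842 = 611355577, q_6 = 27·6789767 + 251283 = 183574992 → 611355577/183574992
APPEND 6: p_7 = 6·611355577 + 22611805 = 3690745267, q_7 = 6·183574992 + 6789767 = 1108239719 → 3690745267/1108239719
APPEND 9: p_8 = 9·3690745267 + 611355577 = 33828062980, q_8 = 9·1108239719 + 183574992 = 10157732463 → 33828062980/10157732463
APPEND 42: p_9 = 42·33828062980 + 3690745267 = 1424469390427, q_9 = 42·10157732463 + 1108239719 = 427733003165 → 1424469390427/427733003165
APPEND 41: p_10 = 41·1424469390427 + 33828062980 = 58437073070487, q_10 = 41·427733003165 + 10157732463 = 17547210862228 → 58437073070487/17547210862228
APPEND 49: p_11 = 49·58437073070487 + 1424469390427 = 2864841049844290, q_11 = 49·17547210862228 + 427733003165 = 860241065252337 → 2864841049844290/860241065252337
APPEND 24: p_12 = 24·2864841049844290 + 58437073070487 = 68814622269333447, q_12 = 24·860241065252337 + 17547210862228 = 20663332776918316 → 68814622269333447/20663332776918316
APPEND 38: p_13 = 38·68814622269333447 + 2864841049844290 = 2617820487284515276, q_13 = 38·20663332776918316 + 860241065252337 = 786066886588148345 → 2617820487284515276/786066886588148345
APPEND 5: p_14 = 5·2617820487284515276 + 68814622269333447 = 13157917058691909827, q_14 = 5·786066886588148345 + 20663332776918316 = 3950997765717660041 → 13157917058691909827/3950997765717660041

17071/5126
836842/251283
22611805/6789767
611355577/183574992
3690745267/1108239719
1424469390427/427733003165
2617820487284515276/786066886588148345
13157917058691909827/3950997765717660041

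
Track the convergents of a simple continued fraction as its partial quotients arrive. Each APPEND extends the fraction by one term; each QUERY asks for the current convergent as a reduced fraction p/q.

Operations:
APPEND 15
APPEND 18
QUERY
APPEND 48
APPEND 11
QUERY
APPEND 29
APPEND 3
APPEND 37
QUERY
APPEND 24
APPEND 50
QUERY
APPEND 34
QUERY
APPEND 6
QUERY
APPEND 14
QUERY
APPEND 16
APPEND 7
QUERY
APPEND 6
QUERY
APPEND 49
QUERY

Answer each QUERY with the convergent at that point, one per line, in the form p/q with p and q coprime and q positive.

271/18
143524/9533
472934916/31412785
568628293166/37768829735
19344725074809/1284894959329
116636978742020/7747138585709
1652262427463089/109744835159255
187522113154523197/12455396343095778
1151685514745290626/76496042559708457
56620112335673763871/3760761481768810171

APPEND 15: p_0 = 15·1 + 0 = 15, q_0 = 15·0 + 1 = 1 → 15/1
APPEND 18: p_1 = 18·15 + 1 = 271, q_1 = 18·1 + 0 = 18 → 271/18
APPEND 48: p_2 = 48·271 + 15 = 13023, q_2 = 48·18 + 1 = 865 → 13023/865
APPEND 11: p_3 = 11·13023 + 271 = 143524, q_3 = 11·865 + 18 = 9533 → 143524/9533
APPEND 29: p_4 = 29·143524 + 13023 = 4175219, q_4 = 29·9533 + 865 = 277322 → 4175219/277322
APPEND 3: p_5 = 3·4175219 + 143524 = 12669181, q_5 = 3·277322 + 9533 = 841499 → 12669181/841499
APPEND 37: p_6 = 37·12669181 + 4175219 = 472934916, q_6 = 37·841499 + 277322 = 31412785 → 472934916/31412785
APPEND 24: p_7 = 24·472934916 + 12669181 = 11363107165, q_7 = 24·31412785 + 841499 = 754748339 → 11363107165/754748339
APPEND 50: p_8 = 50·11363107165 + 472934916 = 568628293166, q_8 = 50·754748339 + 31412785 = 37768829735 → 568628293166/37768829735
APPEND 34: p_9 = 34·568628293166 + 11363107165 = 19344725074809, q_9 = 34·37768829735 + 754748339 = 1284894959329 → 19344725074809/1284894959329
APPEND 6: p_10 = 6·19344725074809 + 568628293166 = 116636978742020, q_10 = 6·1284894959329 + 37768829735 = 7747138585709 → 116636978742020/7747138585709
APPEND 14: p_11 = 14·116636978742020 + 19344725074809 = 1652262427463089, q_11 = 14·7747138585709 + 1284894959329 = 109744835159255 → 1652262427463089/109744835159255
APPEND 16: p_12 = 16·1652262427463089 + 116636978742020 = 26552835818151444, q_12 = 16·109744835159255 + 7747138585709 = 1763664501133789 → 26552835818151444/1763664501133789
APPEND 7: p_13 = 7·26552835818151444 + 1652262427463089 = 187522113154523197, q_13 = 7·1763664501133789 + 109744835159255 = 12455396343095778 → 187522113154523197/12455396343095778
APPEND 6: p_14 = 6·187522113154523197 + 26552835818151444 = 1151685514745290626, q_14 = 6·12455396343095778 + 1763664501133789 = 76496042559708457 → 1151685514745290626/76496042559708457
APPEND 49: p_15 = 49·1151685514745290626 + 187522113154523197 = 56620112335673763871, q_15 = 49·76496042559708457 + 12455396343095778 = 3760761481768810171 → 56620112335673763871/3760761481768810171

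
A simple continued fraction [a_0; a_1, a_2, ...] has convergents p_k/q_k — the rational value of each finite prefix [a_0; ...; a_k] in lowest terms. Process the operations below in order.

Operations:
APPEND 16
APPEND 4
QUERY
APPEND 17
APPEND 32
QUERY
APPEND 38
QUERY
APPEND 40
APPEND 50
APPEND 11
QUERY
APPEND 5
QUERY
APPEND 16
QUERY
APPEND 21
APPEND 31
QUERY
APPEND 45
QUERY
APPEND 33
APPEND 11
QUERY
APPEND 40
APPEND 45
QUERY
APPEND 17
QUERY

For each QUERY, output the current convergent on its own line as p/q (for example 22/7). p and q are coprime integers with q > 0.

APPEND 16: p_0 = 16·1 + 0 = 16, q_0 = 16·0 + 1 = 1 → 16/1
APPEND 4: p_1 = 4·16 + 1 = 65, q_1 = 4·1 + 0 = 4 → 65/4
APPEND 17: p_2 = 17·65 + 16 = 1121, q_2 = 17·4 + 1 = 69 → 1121/69
APPEND 32: p_3 = 32·1121 + 65 = 35937, q_3 = 32·69 + 4 = 2212 → 35937/2212
APPEND 38: p_4 = 38·35937 + 1121 = 1366727, q_4 = 38·2212 + 69 = 84125 → 1366727/84125
APPEND 40: p_5 = 40·1366727 + 35937 = 54705017, q_5 = 40·84125 + 2212 = 3367212 → 54705017/3367212
APPEND 50: p_6 = 50·54705017 + 1366727 = 2736617577, q_6 = 50·3367212 + 84125 = 168444725 → 2736617577/168444725
APPEND 11: p_7 = 11·2736617577 + 54705017 = 30157498364, q_7 = 11·168444725 + 3367212 = 1856259187 → 30157498364/1856259187
APPEND 5: p_8 = 5·30157498364 + 2736617577 = 153524109397, q_8 = 5·1856259187 + 168444725 = 9449740660 → 153524109397/9449740660
APPEND 16: p_9 = 16·153524109397 + 30157498364 = 2486543248716, q_9 = 16·9449740660 + 1856259187 = 153052109747 → 2486543248716/153052109747
APPEND 21: p_10 = 21·2486543248716 + 153524109397 = 52370932332433, q_10 = 21·153052109747 + 9449740660 = 3223544045347 → 52370932332433/3223544045347
APPEND 31: p_11 = 31·52370932332433 + 2486543248716 = 1625985445554139, q_11 = 31·3223544045347 + 153052109747 = 100082917515504 → 1625985445554139/100082917515504
APPEND 45: p_12 = 45·1625985445554139 + 52370932332433 = 73221715982268688, q_12 = 45·100082917515504 + 3223544045347 = 4506954832243027 → 73221715982268688/4506954832243027
APPEND 33: p_13 = 33·73221715982268688 + 1625985445554139 = 2417942612860420843, q_13 = 33·4506954832243027 + 100082917515504 = 148829592381535395 → 2417942612860420843/148829592381535395
APPEND 11: p_14 = 11·2417942612860420843 + 73221715982268688 = 26670590457446897961, q_14 = 11·148829592381535395 + 4506954832243027 = 1641632471029132372 → 26670590457446897961/1641632471029132372
APPEND 40: p_15 = 40·26670590457446897961 + 2417942612860420843 = 1069241560910736339283, q_15 = 40·1641632471029132372 + 148829592381535395 = 65814128433546830275 → 1069241560910736339283/65814128433546830275
APPEND 45: p_16 = 45·1069241560910736339283 + 26670590457446897961 = 48142540831440582165696, q_16 = 45·65814128433546830275 + 1641632471029132372 = 2963277411980636494747 → 48142540831440582165696/2963277411980636494747
APPEND 17: p_17 = 17·48142540831440582165696 + 1069241560910736339283 = 819492435695400633156115, q_17 = 17·2963277411980636494747 + 65814128433546830275 = 50441530132104367240974 → 819492435695400633156115/50441530132104367240974

65/4
35937/2212
1366727/84125
30157498364/1856259187
153524109397/9449740660
2486543248716/153052109747
1625985445554139/100082917515504
73221715982268688/4506954832243027
26670590457446897961/1641632471029132372
48142540831440582165696/2963277411980636494747
819492435695400633156115/50441530132104367240974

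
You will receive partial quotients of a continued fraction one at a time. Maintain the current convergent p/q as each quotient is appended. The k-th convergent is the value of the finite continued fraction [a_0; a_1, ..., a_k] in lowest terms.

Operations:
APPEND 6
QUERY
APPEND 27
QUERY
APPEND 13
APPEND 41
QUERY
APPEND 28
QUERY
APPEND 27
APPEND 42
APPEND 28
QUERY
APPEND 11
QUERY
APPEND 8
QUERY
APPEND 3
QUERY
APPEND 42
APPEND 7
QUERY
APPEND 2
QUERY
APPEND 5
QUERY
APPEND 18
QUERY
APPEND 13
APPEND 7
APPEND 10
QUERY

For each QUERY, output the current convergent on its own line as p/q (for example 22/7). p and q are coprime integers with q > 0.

APPEND 6: p_0 = 6·1 + 0 = 6, q_0 = 6·0 + 1 = 1 → 6/1
APPEND 27: p_1 = 27·6 + 1 = 163, q_1 = 27·1 + 0 = 27 → 163/27
APPEND 13: p_2 = 13·163 + 6 = 2125, q_2 = 13·27 + 1 = 352 → 2125/352
APPEND 41: p_3 = 41·2125 + 163 = 87288, q_3 = 41·352 + 27 = 14459 → 87288/14459
APPEND 28: p_4 = 28·87288 + 2125 = 2446189, q_4 = 28·14459 + 352 = 405204 → 2446189/405204
APPEND 27: p_5 = 27·2446189 + 87288 = 66134391, q_5 = 27·405204 + 14459 = 10954967 → 66134391/10954967
APPEND 42: p_6 = 42·66134391 + 2446189 = 2780090611, q_6 = 42·10954967 + 405204 = 460513818 → 2780090611/460513818
APPEND 28: p_7 = 28·2780090611 + 66134391 = 77908671499, q_7 = 28·460513818 + 10954967 = 12905341871 → 77908671499/12905341871
APPEND 11: p_8 = 11·77908671499 + 2780090611 = 859775477100, q_8 = 11·12905341871 + 460513818 = 142419274399 → 859775477100/142419274399
APPEND 8: p_9 = 8·859775477100 + 77908671499 = 6956112488299, q_9 = 8·142419274399 + 12905341871 = 1152259537063 → 6956112488299/1152259537063
APPEND 3: p_10 = 3·6956112488299 + 859775477100 = 21728112941997, q_10 = 3·1152259537063 + 142419274399 = 3599197885588 → 21728112941997/3599197885588
APPEND 42: p_11 = 42·21728112941997 + 6956112488299 = 919536856052173, q_11 = 42·3599197885588 + 1152259537063 = 152318570731759 → 919536856052173/152318570731759
APPEND 7: p_12 = 7·919536856052173 + 21728112941997 = 6458486105307208, q_12 = 7·152318570731759 + 3599197885588 = 1069829193007901 → 6458486105307208/1069829193007901
APPEND 2: p_13 = 2·6458486105307208 + 919536856052173 = 13836509066666589, q_13 = 2·1069829193007901 + 152318570731759 = 2291976956747561 → 13836509066666589/2291976956747561
APPEND 5: p_14 = 5·13836509066666589 + 6458486105307208 = 75641031438640153, q_14 = 5·2291976956747561 + 1069829193007901 = 12529713976745706 → 75641031438640153/12529713976745706
APPEND 18: p_15 = 18·75641031438640153 + 13836509066666589 = 1375375074962189343, q_15 = 18·12529713976745706 + 2291976956747561 = 227826828538170269 → 1375375074962189343/227826828538170269
APPEND 13: p_16 = 13·1375375074962189343 + 75641031438640153 = 17955517005947101612, q_16 = 13·227826828538170269 + 12529713976745706 = 2974278484972959203 → 17955517005947101612/2974278484972959203
APPEND 7: p_17 = 7·17955517005947101612 + 1375375074962189343 = 127063994116591900627, q_17 = 7·2974278484972959203 + 227826828538170269 = 21047776223348884690 → 127063994116591900627/21047776223348884690
APPEND 10: p_18 = 10·127063994116591900627 + 17955517005947101612 = 1288595458171866107882, q_18 = 10·21047776223348884690 + 2974278484972959203 = 213452040718461806103 → 1288595458171866107882/213452040718461806103

6/1
163/27
87288/14459
2446189/405204
77908671499/12905341871
859775477100/142419274399
6956112488299/1152259537063
21728112941997/3599197885588
6458486105307208/1069829193007901
13836509066666589/2291976956747561
75641031438640153/12529713976745706
1375375074962189343/227826828538170269
1288595458171866107882/213452040718461806103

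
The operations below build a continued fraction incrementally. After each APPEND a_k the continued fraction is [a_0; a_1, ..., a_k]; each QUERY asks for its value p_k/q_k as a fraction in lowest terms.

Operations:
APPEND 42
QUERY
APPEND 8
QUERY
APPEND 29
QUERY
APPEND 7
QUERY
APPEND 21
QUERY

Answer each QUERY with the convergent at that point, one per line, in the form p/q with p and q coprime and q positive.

42/1
337/8
9815/233
69042/1639
1459697/34652

APPEND 42: p_0 = 42·1 + 0 = 42, q_0 = 42·0 + 1 = 1 → 42/1
APPEND 8: p_1 = 8·42 + 1 = 337, q_1 = 8·1 + 0 = 8 → 337/8
APPEND 29: p_2 = 29·337 + 42 = 9815, q_2 = 29·8 + 1 = 233 → 9815/233
APPEND 7: p_3 = 7·9815 + 337 = 69042, q_3 = 7·233 + 8 = 1639 → 69042/1639
APPEND 21: p_4 = 21·69042 + 9815 = 1459697, q_4 = 21·1639 + 233 = 34652 → 1459697/34652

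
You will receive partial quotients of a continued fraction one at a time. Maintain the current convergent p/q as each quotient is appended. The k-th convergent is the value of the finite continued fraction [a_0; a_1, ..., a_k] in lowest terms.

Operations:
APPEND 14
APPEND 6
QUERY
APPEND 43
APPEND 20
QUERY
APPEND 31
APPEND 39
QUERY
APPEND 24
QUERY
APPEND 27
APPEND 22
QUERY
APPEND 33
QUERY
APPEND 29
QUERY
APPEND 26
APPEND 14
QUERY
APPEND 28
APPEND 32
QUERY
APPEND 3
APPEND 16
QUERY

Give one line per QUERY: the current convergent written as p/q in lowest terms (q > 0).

85/6
73465/5186
89035741/6285161
2139138868/151004889
1274746412762/89986182497
42124477406323/2973627439565
1222884591196129/86325181929882
446942618470275607/31550322188560840
401926316730989401143/28372556710582801384
19895129206874740218775/1404425782012754388088

APPEND 14: p_0 = 14·1 + 0 = 14, q_0 = 14·0 + 1 = 1 → 14/1
APPEND 6: p_1 = 6·14 + 1 = 85, q_1 = 6·1 + 0 = 6 → 85/6
APPEND 43: p_2 = 43·85 + 14 = 3669, q_2 = 43·6 + 1 = 259 → 3669/259
APPEND 20: p_3 = 20·3669 + 85 = 73465, q_3 = 20·259 + 6 = 5186 → 73465/5186
APPEND 31: p_4 = 31·73465 + 3669 = 2281084, q_4 = 31·5186 + 259 = 161025 → 2281084/161025
APPEND 39: p_5 = 39·2281084 + 73465 = 89035741, q_5 = 39·161025 + 5186 = 6285161 → 89035741/6285161
APPEND 24: p_6 = 24·89035741 + 2281084 = 2139138868, q_6 = 24·6285161 + 161025 = 151004889 → 2139138868/151004889
APPEND 27: p_7 = 27·2139138868 + 89035741 = 57845785177, q_7 = 27·151004889 + 6285161 = 4083417164 → 57845785177/4083417164
APPEND 22: p_8 = 22·57845785177 + 2139138868 = 1274746412762, q_8 = 22·4083417164 + 151004889 = 89986182497 → 1274746412762/89986182497
APPEND 33: p_9 = 33·1274746412762 + 57845785177 = 42124477406323, q_9 = 33·89986182497 + 4083417164 = 2973627439565 → 42124477406323/2973627439565
APPEND 29: p_10 = 29·42124477406323 + 1274746412762 = 1222884591196129, q_10 = 29·2973627439565 + 89986182497 = 86325181929882 → 1222884591196129/86325181929882
APPEND 26: p_11 = 26·1222884591196129 + 42124477406323 = 31837123848505677, q_11 = 26·86325181929882 + 2973627439565 = 2247428357616497 → 31837123848505677/2247428357616497
APPEND 14: p_12 = 14·31837123848505677 + 1222884591196129 = 446942618470275607, q_12 = 14·2247428357616497 + 86325181929882 = 31550322188560840 → 446942618470275607/31550322188560840
APPEND 28: p_13 = 28·446942618470275607 + 31837123848505677 = 12546230441016222673, q_13 = 28·31550322188560840 + 2247428357616497 = 885656449637320017 → 12546230441016222673/885656449637320017
APPEND 32: p_14 = 32·12546230441016222673 + 446942618470275607 = 401926316730989401143, q_14 = 32·885656449637320017 + 31550322188560840 = 28372556710582801384 → 401926316730989401143/28372556710582801384
APPEND 3: p_15 = 3·401926316730989401143 + 12546230441016222673 = 1218325180633984426102, q_15 = 3·28372556710582801384 + 885656449637320017 = 86003326581385724169 → 1218325180633984426102/86003326581385724169
APPEND 16: p_16 = 16·1218325180633984426102 + 401926316730989401143 = 19895129206874740218775, q_16 = 16·86003326581385724169 + 28372556710582801384 = 1404425782012754388088 → 19895129206874740218775/1404425782012754388088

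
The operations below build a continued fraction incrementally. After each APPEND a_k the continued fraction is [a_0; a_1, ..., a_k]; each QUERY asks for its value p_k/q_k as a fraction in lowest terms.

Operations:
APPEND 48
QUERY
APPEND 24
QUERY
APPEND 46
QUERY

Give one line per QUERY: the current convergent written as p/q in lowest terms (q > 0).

APPEND 48: p_0 = 48·1 + 0 = 48, q_0 = 48·0 + 1 = 1 → 48/1
APPEND 24: p_1 = 24·48 + 1 = 1153, q_1 = 24·1 + 0 = 24 → 1153/24
APPEND 46: p_2 = 46·1153 + 48 = 53086, q_2 = 46·24 + 1 = 1105 → 53086/1105

48/1
1153/24
53086/1105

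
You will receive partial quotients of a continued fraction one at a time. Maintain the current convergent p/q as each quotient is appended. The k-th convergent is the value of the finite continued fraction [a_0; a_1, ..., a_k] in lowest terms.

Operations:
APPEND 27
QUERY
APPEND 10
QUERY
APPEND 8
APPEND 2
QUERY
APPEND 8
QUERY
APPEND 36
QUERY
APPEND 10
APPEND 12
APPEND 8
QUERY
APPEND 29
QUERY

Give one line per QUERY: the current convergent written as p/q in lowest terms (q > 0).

APPEND 27: p_0 = 27·1 + 0 = 27, q_0 = 27·0 + 1 = 1 → 27/1
APPEND 10: p_1 = 10·27 + 1 = 271, q_1 = 10·1 + 0 = 10 → 271/10
APPEND 8: p_2 = 8·271 + 27 = 2195, q_2 = 8·10 + 1 = 81 → 2195/81
APPEND 2: p_3 = 2·2195 + 271 = 4661, q_3 = 2·81 + 10 = 172 → 4661/172
APPEND 8: p_4 = 8·4661 + 2195 = 39483, q_4 = 8·172 + 81 = 1457 → 39483/1457
APPEND 36: p_5 = 36·39483 + 4661 = 1426049, q_5 = 36·1457 + 172 = 52624 → 1426049/52624
APPEND 10: p_6 = 10·1426049 + 39483 = 14299973, q_6 = 10·52624 + 1457 = 527697 → 14299973/527697
APPEND 12: p_7 = 12·14299973 + 1426049 = 173025725, q_7 = 12·527697 + 52624 = 6384988 → 173025725/6384988
APPEND 8: p_8 = 8·173025725 + 14299973 = 1398505773, q_8 = 8·6384988 + 527697 = 51607601 → 1398505773/51607601
APPEND 29: p_9 = 29·1398505773 + 173025725 = 40729693142, q_9 = 29·51607601 + 6384988 = 1503005417 → 40729693142/1503005417

27/1
271/10
4661/172
39483/1457
1426049/52624
1398505773/51607601
40729693142/1503005417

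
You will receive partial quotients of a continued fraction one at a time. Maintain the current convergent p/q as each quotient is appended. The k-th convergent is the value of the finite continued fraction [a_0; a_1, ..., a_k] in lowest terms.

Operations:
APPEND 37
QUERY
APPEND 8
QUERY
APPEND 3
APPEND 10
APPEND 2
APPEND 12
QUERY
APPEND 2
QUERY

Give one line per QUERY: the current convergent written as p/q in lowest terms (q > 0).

APPEND 37: p_0 = 37·1 + 0 = 37, q_0 = 37·0 + 1 = 1 → 37/1
APPEND 8: p_1 = 8·37 + 1 = 297, q_1 = 8·1 + 0 = 8 → 297/8
APPEND 3: p_2 = 3·297 + 37 = 928, q_2 = 3·8 + 1 = 25 → 928/25
APPEND 10: p_3 = 10·928 + 297 = 9577, q_3 = 10·25 + 8 = 258 → 9577/258
APPEND 2: p_4 = 2·9577 + 928 = 20082, q_4 = 2·258 + 25 = 541 → 20082/541
APPEND 12: p_5 = 12·20082 + 9577 = 250561, q_5 = 12·541 + 258 = 6750 → 250561/6750
APPEND 2: p_6 = 2·250561 + 20082 = 521204, q_6 = 2·6750 + 541 = 14041 → 521204/14041

37/1
297/8
250561/6750
521204/14041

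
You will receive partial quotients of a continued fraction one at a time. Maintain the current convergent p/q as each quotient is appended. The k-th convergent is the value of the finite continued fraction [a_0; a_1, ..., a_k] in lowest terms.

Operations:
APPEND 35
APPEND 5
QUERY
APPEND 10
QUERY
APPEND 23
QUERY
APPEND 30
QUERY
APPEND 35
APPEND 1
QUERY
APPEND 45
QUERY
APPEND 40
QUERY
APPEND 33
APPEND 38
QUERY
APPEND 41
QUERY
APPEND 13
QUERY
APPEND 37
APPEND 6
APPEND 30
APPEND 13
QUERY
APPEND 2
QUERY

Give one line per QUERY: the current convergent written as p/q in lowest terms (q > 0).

APPEND 35: p_0 = 35·1 + 0 = 35, q_0 = 35·0 + 1 = 1 → 35/1
APPEND 5: p_1 = 5·35 + 1 = 176, q_1 = 5·1 + 0 = 5 → 176/5
APPEND 10: p_2 = 10·176 + 35 = 1795, q_2 = 10·5 + 1 = 51 → 1795/51
APPEND 23: p_3 = 23·1795 + 176 = 41461, q_3 = 23·51 + 5 = 1178 → 41461/1178
APPEND 30: p_4 = 30·41461 + 1795 = 1245625, q_4 = 30·1178 + 51 = 35391 → 1245625/35391
APPEND 35: p_5 = 35·1245625 + 41461 = 43638336, q_5 = 35·35391 + 1178 = 1239863 → 43638336/1239863
APPEND 1: p_6 = 1·43638336 + 1245625 = 44883961, q_6 = 1·1239863 + 35391 = 1275254 → 44883961/1275254
APPEND 45: p_7 = 45·44883961 + 43638336 = 2063416581, q_7 = 45·1275254 + 1239863 = 58626293 → 2063416581/58626293
APPEND 40: p_8 = 40·2063416581 + 44883961 = 82581547201, q_8 = 40·58626293 + 1275254 = 2346326974 → 82581547201/2346326974
APPEND 33: p_9 = 33·82581547201 + 2063416581 = 2727254474214, q_9 = 33·2346326974 + 58626293 = 77487416435 → 2727254474214/77487416435
APPEND 38: p_10 = 38·2727254474214 + 82581547201 = 103718251567333, q_10 = 38·77487416435 + 2346326974 = 2946868151504 → 103718251567333/2946868151504
APPEND 41: p_11 = 41·103718251567333 + 2727254474214 = 4255175568734867, q_11 = 41·2946868151504 + 77487416435 = 120899081628099 → 4255175568734867/120899081628099
APPEND 13: p_12 = 13·4255175568734867 + 103718251567333 = 55421000645120604, q_12 = 13·120899081628099 + 2946868151504 = 1574634929316791 → 55421000645120604/1574634929316791
APPEND 37: p_13 = 37·55421000645120604 + 4255175568734867 = 2054832199438197215, q_13 = 37·1574634929316791 + 120899081628099 = 58382391466349366 → 2054832199438197215/58382391466349366
APPEND 6: p_14 = 6·2054832199438197215 + 55421000645120604 = 12384414197274303894, q_14 = 6·58382391466349366 + 1574634929316791 = 351868983727412987 → 12384414197274303894/351868983727412987
APPEND 30: p_15 = 30·12384414197274303894 + 2054832199438197215 = 373587258117667314035, q_15 = 30·351868983727412987 + 58382391466349366 = 10614451903288738976 → 373587258117667314035/10614451903288738976
APPEND 13: p_16 = 13·373587258117667314035 + 12384414197274303894 = 4869018769726949386349, q_16 = 13·10614451903288738976 + 351868983727412987 = 138339743726481019675 → 4869018769726949386349/138339743726481019675
APPEND 2: p_17 = 2·4869018769726949386349 + 373587258117667314035 = 10111624797571566086733, q_17 = 2·138339743726481019675 + 10614451903288738976 = 287293939356250778326 → 10111624797571566086733/287293939356250778326

176/5
1795/51
41461/1178
1245625/35391
44883961/1275254
2063416581/58626293
82581547201/2346326974
103718251567333/2946868151504
4255175568734867/120899081628099
55421000645120604/1574634929316791
4869018769726949386349/138339743726481019675
10111624797571566086733/287293939356250778326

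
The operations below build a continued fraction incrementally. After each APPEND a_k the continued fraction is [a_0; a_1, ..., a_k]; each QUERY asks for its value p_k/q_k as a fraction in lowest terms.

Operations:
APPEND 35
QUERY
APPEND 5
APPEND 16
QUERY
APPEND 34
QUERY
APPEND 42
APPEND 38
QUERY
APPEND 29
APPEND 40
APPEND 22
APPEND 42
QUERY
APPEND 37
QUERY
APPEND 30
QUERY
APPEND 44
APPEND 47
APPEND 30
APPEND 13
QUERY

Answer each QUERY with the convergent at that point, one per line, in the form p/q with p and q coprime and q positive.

APPEND 35: p_0 = 35·1 + 0 = 35, q_0 = 35·0 + 1 = 1 → 35/1
APPEND 5: p_1 = 5·35 + 1 = 176, q_1 = 5·1 + 0 = 5 → 176/5
APPEND 16: p_2 = 16·176 + 35 = 2851, q_2 = 16·5 + 1 = 81 → 2851/81
APPEND 34: p_3 = 34·2851 + 176 = 97110, q_3 = 34·81 + 5 = 2759 → 97110/2759
APPEND 42: p_4 = 42·97110 + 2851 = 4081471, q_4 = 42·2759 + 81 = 115959 → 4081471/115959
APPEND 38: p_5 = 38·4081471 + 97110 = 155193008, q_5 = 38·115959 + 2759 = 4409201 → 155193008/4409201
APPEND 29: p_6 = 29·155193008 + 4081471 = 4504678703, q_6 = 29·4409201 + 115959 = 127982788 → 4504678703/127982788
APPEND 40: p_7 = 40·4504678703 + 155193008 = 180342341128, q_7 = 40·127982788 + 4409201 = 5123720721 → 180342341128/5123720721
APPEND 22: p_8 = 22·180342341128 + 4504678703 = 3972036183519, q_8 = 22·5123720721 + 127982788 = 112849838650 → 3972036183519/112849838650
APPEND 42: p_9 = 42·3972036183519 + 180342341128 = 167005862048926, q_9 = 42·112849838650 + 5123720721 = 4744816944021 → 167005862048926/4744816944021
APPEND 37: p_10 = 37·167005862048926 + 3972036183519 = 6183188931993781, q_10 = 37·4744816944021 + 112849838650 = 175671076767427 → 6183188931993781/175671076767427
APPEND 30: p_11 = 30·6183188931993781 + 167005862048926 = 185662673821862356, q_11 = 30·175671076767427 + 4744816944021 = 5274877119966831 → 185662673821862356/5274877119966831
APPEND 44: p_12 = 44·185662673821862356 + 6183188931993781 = 8175340837093937445, q_12 = 44·5274877119966831 + 175671076767427 = 232270264355307991 → 8175340837093937445/232270264355307991
APPEND 47: p_13 = 47·8175340837093937445 + 185662673821862356 = 384426682017236922271, q_13 = 47·232270264355307991 + 5274877119966831 = 10921977301819442408 → 384426682017236922271/10921977301819442408
APPEND 30: p_14 = 30·384426682017236922271 + 8175340837093937445 = 11540975801354201605575, q_14 = 30·10921977301819442408 + 232270264355307991 = 327891589318938580231 → 11540975801354201605575/327891589318938580231
APPEND 13: p_15 = 13·11540975801354201605575 + 384426682017236922271 = 150417112099621857794746, q_15 = 13·327891589318938580231 + 10921977301819442408 = 4273512638448020985411 → 150417112099621857794746/4273512638448020985411

35/1
2851/81
97110/2759
155193008/4409201
167005862048926/4744816944021
6183188931993781/175671076767427
185662673821862356/5274877119966831
150417112099621857794746/4273512638448020985411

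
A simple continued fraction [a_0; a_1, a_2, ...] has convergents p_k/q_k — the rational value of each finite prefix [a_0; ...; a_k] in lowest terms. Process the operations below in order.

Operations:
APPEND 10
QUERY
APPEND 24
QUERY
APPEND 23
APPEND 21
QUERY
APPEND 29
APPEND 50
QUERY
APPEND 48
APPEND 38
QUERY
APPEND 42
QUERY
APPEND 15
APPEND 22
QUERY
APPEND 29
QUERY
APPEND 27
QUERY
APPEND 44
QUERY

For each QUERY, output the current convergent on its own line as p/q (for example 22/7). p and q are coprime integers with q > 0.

10/1
241/24
116854/11637
169832804/16912937
310073851422/30878955013
13031257128635/1297728269548
4320167734309469/430227394230674
125480643225755548/12496091235687779
3392297534829709265/337824690757800707
149386572175732963208/14876782484578918887

APPEND 10: p_0 = 10·1 + 0 = 10, q_0 = 10·0 + 1 = 1 → 10/1
APPEND 24: p_1 = 24·10 + 1 = 241, q_1 = 24·1 + 0 = 24 → 241/24
APPEND 23: p_2 = 23·241 + 10 = 5553, q_2 = 23·24 + 1 = 553 → 5553/553
APPEND 21: p_3 = 21·5553 + 241 = 116854, q_3 = 21·553 + 24 = 11637 → 116854/11637
APPEND 29: p_4 = 29·116854 + 5553 = 3394319, q_4 = 29·11637 + 553 = 338026 → 3394319/338026
APPEND 50: p_5 = 50·3394319 + 116854 = 169832804, q_5 = 50·338026 + 11637 = 16912937 → 169832804/16912937
APPEND 48: p_6 = 48·169832804 + 3394319 = 8155368911, q_6 = 48·16912937 + 338026 = 812159002 → 8155368911/812159002
APPEND 38: p_7 = 38·8155368911 + 169832804 = 310073851422, q_7 = 38·812159002 + 16912937 = 30878955013 → 310073851422/30878955013
APPEND 42: p_8 = 42·310073851422 + 8155368911 = 13031257128635, q_8 = 42·30878955013 + 812159002 = 1297728269548 → 13031257128635/1297728269548
APPEND 15: p_9 = 15·13031257128635 + 310073851422 = 195778930780947, q_9 = 15·1297728269548 + 30878955013 = 19496802998233 → 195778930780947/19496802998233
APPEND 22: p_10 = 22·195778930780947 + 13031257128635 = 4320167734309469, q_10 = 22·19496802998233 + 1297728269548 = 430227394230674 → 4320167734309469/430227394230674
APPEND 29: p_11 = 29·4320167734309469 + 195778930780947 = 125480643225755548, q_11 = 29·430227394230674 + 19496802998233 = 12496091235687779 → 125480643225755548/12496091235687779
APPEND 27: p_12 = 27·125480643225755548 + 4320167734309469 = 3392297534829709265, q_12 = 27·12496091235687779 + 430227394230674 = 337824690757800707 → 3392297534829709265/337824690757800707
APPEND 44: p_13 = 44·3392297534829709265 + 125480643225755548 = 149386572175732963208, q_13 = 44·337824690757800707 + 12496091235687779 = 14876782484578918887 → 149386572175732963208/14876782484578918887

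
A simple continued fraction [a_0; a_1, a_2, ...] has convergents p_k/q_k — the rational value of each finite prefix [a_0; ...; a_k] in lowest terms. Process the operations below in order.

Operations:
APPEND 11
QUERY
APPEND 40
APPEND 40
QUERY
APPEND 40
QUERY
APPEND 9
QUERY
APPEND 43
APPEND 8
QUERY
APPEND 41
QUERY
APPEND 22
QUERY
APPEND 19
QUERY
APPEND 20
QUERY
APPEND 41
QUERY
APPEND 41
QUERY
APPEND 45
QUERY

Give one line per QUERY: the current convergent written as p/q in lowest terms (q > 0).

APPEND 11: p_0 = 11·1 + 0 = 11, q_0 = 11·0 + 1 = 1 → 11/1
APPEND 40: p_1 = 40·11 + 1 = 441, q_1 = 40·1 + 0 = 40 → 441/40
APPEND 40: p_2 = 40·441 + 11 = 17651, q_2 = 40·40 + 1 = 1601 → 17651/1601
APPEND 40: p_3 = 40·17651 + 441 = 706481, q_3 = 40·1601 + 40 = 64080 → 706481/64080
APPEND 9: p_4 = 9·706481 + 17651 = 6375980, q_4 = 9·64080 + 1601 = 578321 → 6375980/578321
APPEND 43: p_5 = 43·6375980 + 706481 = 274873621, q_5 = 43·578321 + 64080 = 24931883 → 274873621/24931883
APPEND 8: p_6 = 8·274873621 + 6375980 = 2205364948, q_6 = 8·24931883 + 578321 = 200033385 → 2205364948/200033385
APPEND 41: p_7 = 41·2205364948 + 274873621 = 90694836489, q_7 = 41·200033385 + 24931883 = 8226300668 → 90694836489/8226300668
APPEND 22: p_8 = 22·90694836489 + 2205364948 = 1997491767706, q_8 = 22·8226300668 + 200033385 = 181178648081 → 1997491767706/181178648081
APPEND 19: p_9 = 19·1997491767706 + 90694836489 = 38043038422903, q_9 = 19·181178648081 + 8226300668 = 3450620614207 → 38043038422903/3450620614207
APPEND 20: p_10 = 20·38043038422903 + 1997491767706 = 762858260225766, q_10 = 20·3450620614207 + 181178648081 = 69193590932221 → 762858260225766/69193590932221
APPEND 41: p_11 = 41·762858260225766 + 38043038422903 = 31315231707679309, q_11 = 41·69193590932221 + 3450620614207 = 2840387848835268 → 31315231707679309/2840387848835268
APPEND 41: p_12 = 41·31315231707679309 + 762858260225766 = 1284687358275077435, q_12 = 41·2840387848835268 + 69193590932221 = 116525095393178209 → 1284687358275077435/116525095393178209
APPEND 45: p_13 = 45·1284687358275077435 + 31315231707679309 = 57842246354086163884, q_13 = 45·116525095393178209 + 2840387848835268 = 5246469680541854673 → 57842246354086163884/5246469680541854673

11/1
17651/1601
706481/64080
6375980/578321
2205364948/200033385
90694836489/8226300668
1997491767706/181178648081
38043038422903/3450620614207
762858260225766/69193590932221
31315231707679309/2840387848835268
1284687358275077435/116525095393178209
57842246354086163884/5246469680541854673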